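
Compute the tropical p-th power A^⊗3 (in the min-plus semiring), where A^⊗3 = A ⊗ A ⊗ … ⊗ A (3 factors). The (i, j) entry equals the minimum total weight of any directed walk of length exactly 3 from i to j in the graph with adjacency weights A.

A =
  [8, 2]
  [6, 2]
A^⊗3 =
  [10, 6]
  [10, 6]

Each entry (A^⊗3)_ij equals the minimum over all length-3 walks i = v_0 → v_1 → … → v_3 = j of Σ_t A[v_t][v_{t+1}]. For example, for (i, j) = (0, 1) we minimise over 4 possible intermediate vertex sequences; the minimum is 6, attained along the walk 0 → 1 → 1 → 1.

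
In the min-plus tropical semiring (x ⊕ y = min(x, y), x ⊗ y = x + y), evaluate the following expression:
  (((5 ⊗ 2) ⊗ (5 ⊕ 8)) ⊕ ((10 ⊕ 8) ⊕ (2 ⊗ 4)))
(((5 ⊗ 2) ⊗ (5 ⊕ 8)) ⊕ ((10 ⊕ 8) ⊕ (2 ⊗ 4))) = 6

Expand innermost to outermost. Recall ⊕ takes the minimum of its arguments and ⊗ takes their sum. Working out the expression (((5 ⊗ 2) ⊗ (5 ⊕ 8)) ⊕ ((10 ⊕ 8) ⊕ (2 ⊗ 4))) gives 6.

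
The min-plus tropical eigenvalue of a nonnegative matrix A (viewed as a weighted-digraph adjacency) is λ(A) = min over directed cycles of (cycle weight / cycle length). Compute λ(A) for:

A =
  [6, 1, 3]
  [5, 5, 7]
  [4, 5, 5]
λ(A) = 3

Enumerate directed cycles and compute their means (weight / length). Sample:
  cycle 0 → 0: weight = 6, length = 1, mean = 6/1 ≈ 6.000
  cycle 1 → 1: weight = 5, length = 1, mean = 5/1 ≈ 5.000
  cycle 2 → 2: weight = 5, length = 1, mean = 5/1 ≈ 5.000
  cycle 0 → 1 → 0: weight = 6, length = 2, mean = 6/2 ≈ 3.000
  cycle 0 → 2 → 0: weight = 7, length = 2, mean = 7/2 ≈ 3.500
  cycle 1 → 0 → 1: weight = 6, length = 2, mean = 6/2 ≈ 3.000
Minimum mean = 3.000, attained e.g. along the cycle 0 → 1 → 0 with weight 6 and length 2. So λ(A) = 6/2 = 3.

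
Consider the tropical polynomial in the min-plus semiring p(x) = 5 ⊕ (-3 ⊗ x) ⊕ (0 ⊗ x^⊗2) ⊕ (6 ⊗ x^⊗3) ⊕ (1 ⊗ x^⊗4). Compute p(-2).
p(-2) = -7

A tropical monomial a ⊗ x^⊗i evaluates to a + i · x. Evaluating each term at x = -2:
  Term 0 contributes 5 + 0 · -2 = 5
  Term 1 contributes -3 + 1 · -2 = -5
  Term 2 contributes 0 + 2 · -2 = -4
  Term 3 contributes 6 + 3 · -2 = 0
  Term 4 contributes 1 + 4 · -2 = -7
p(-2) = ⊕ of these = min[5, -5, -4, 0, -7] = -7.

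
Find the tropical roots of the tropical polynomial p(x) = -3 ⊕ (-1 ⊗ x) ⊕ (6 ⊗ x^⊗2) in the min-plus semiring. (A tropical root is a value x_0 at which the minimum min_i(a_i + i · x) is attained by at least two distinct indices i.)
Roots: {-7, -2}

Each tropical root is a break point of the lower envelope of the lines y = a_i + i · x (there are 3 lines, with slopes 0, 1, ..., 2). Only the lines that attain the minimum somewhere contribute to roots; other lines are dominated. Here the surviving (envelope) indices are i = 2, i = 1, i = 0.
Intersections between consecutive envelope lines give the roots: for adjacent envelope indices i < j the intersection is x = (a_i − a_j) / (j − i). Reading off the sorted break points: {-7, -2}.
Verification: at each break x_0, at least two indices attain the minimum of min_i(a_i + i · x_0).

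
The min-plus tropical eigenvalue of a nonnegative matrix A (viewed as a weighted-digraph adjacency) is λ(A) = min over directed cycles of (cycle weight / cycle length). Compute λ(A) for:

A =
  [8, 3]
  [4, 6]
λ(A) = 7/2

Enumerate directed cycles and compute their means (weight / length). Sample:
  cycle 0 → 0: weight = 8, length = 1, mean = 8/1 ≈ 8.000
  cycle 1 → 1: weight = 6, length = 1, mean = 6/1 ≈ 6.000
  cycle 0 → 1 → 0: weight = 7, length = 2, mean = 7/2 ≈ 3.500
  cycle 1 → 0 → 1: weight = 7, length = 2, mean = 7/2 ≈ 3.500
Minimum mean = 3.500, attained e.g. along the cycle 0 → 1 → 0 with weight 7 and length 2. So λ(A) = 7/2 = 7/2.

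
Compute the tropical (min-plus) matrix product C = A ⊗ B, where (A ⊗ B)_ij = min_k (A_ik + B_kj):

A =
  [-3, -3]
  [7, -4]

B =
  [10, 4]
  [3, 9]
A ⊗ B =
  [0, 1]
  [-1, 5]

Apply the min-plus product entry-by-entry:
  C[0][0] = min over k of (A[0][0] + B[0][0] = -3 + 10 = 7, A[0][1] + B[1][0] = -3 + 3 = 0) = 0 (attained at k = 1)
  C[0][1] = min over k of (A[0][0] + B[0][1] = -3 + 4 = 1, A[0][1] + B[1][1] = -3 + 9 = 6) = 1 (attained at k = 0)
  C[1][0] = min over k of (A[1][0] + B[0][0] = 7 + 10 = 17, A[1][1] + B[1][0] = -4 + 3 = -1) = -1 (attained at k = 1)
  C[1][1] = min over k of (A[1][0] + B[0][1] = 7 + 4 = 11, A[1][1] + B[1][1] = -4 + 9 = 5) = 5 (attained at k = 1)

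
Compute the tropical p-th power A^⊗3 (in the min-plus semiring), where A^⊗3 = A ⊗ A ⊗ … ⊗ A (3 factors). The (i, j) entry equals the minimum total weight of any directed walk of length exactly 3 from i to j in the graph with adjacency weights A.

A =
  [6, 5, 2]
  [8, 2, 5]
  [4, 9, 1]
A^⊗3 =
  [7, 9, 4]
  [10, 6, 7]
  [6, 10, 3]

Each entry (A^⊗3)_ij equals the minimum over all length-3 walks i = v_0 → v_1 → … → v_3 = j of Σ_t A[v_t][v_{t+1}]. For example, for (i, j) = (0, 2) we minimise over 9 possible intermediate vertex sequences; the minimum is 4, attained along the walk 0 → 2 → 2 → 2.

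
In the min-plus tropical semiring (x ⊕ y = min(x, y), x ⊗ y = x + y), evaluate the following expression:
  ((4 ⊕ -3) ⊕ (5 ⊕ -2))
((4 ⊕ -3) ⊕ (5 ⊕ -2)) = -3

Expand innermost to outermost. Recall ⊕ takes the minimum of its arguments and ⊗ takes their sum. Working out the expression ((4 ⊕ -3) ⊕ (5 ⊕ -2)) gives -3.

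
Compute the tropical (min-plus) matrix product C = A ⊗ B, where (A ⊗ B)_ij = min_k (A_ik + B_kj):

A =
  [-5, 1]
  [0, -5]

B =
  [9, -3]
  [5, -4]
A ⊗ B =
  [4, -8]
  [0, -9]

Apply the min-plus product entry-by-entry:
  C[0][0] = min over k of (A[0][0] + B[0][0] = -5 + 9 = 4, A[0][1] + B[1][0] = 1 + 5 = 6) = 4 (attained at k = 0)
  C[0][1] = min over k of (A[0][0] + B[0][1] = -5 + -3 = -8, A[0][1] + B[1][1] = 1 + -4 = -3) = -8 (attained at k = 0)
  C[1][0] = min over k of (A[1][0] + B[0][0] = 0 + 9 = 9, A[1][1] + B[1][0] = -5 + 5 = 0) = 0 (attained at k = 1)
  C[1][1] = min over k of (A[1][0] + B[0][1] = 0 + -3 = -3, A[1][1] + B[1][1] = -5 + -4 = -9) = -9 (attained at k = 1)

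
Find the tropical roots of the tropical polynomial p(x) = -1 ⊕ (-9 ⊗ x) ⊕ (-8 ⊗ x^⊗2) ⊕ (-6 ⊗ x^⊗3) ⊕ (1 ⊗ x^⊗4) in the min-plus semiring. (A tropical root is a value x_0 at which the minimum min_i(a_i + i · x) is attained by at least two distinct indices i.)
Roots: {-7, -2, -1, 8}

Each tropical root is a break point of the lower envelope of the lines y = a_i + i · x (there are 5 lines, with slopes 0, 1, ..., 4). Only the lines that attain the minimum somewhere contribute to roots; other lines are dominated. Here the surviving (envelope) indices are i = 4, i = 3, i = 2, i = 1, i = 0.
Intersections between consecutive envelope lines give the roots: for adjacent envelope indices i < j the intersection is x = (a_i − a_j) / (j − i). Reading off the sorted break points: {-7, -2, -1, 8}.
Verification: at each break x_0, at least two indices attain the minimum of min_i(a_i + i · x_0).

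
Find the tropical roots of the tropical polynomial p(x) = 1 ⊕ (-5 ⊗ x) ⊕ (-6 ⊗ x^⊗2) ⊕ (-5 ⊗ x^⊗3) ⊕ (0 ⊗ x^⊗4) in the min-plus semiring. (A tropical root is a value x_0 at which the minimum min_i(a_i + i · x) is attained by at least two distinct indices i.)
Roots: {-5, -1, 1, 6}

Each tropical root is a break point of the lower envelope of the lines y = a_i + i · x (there are 5 lines, with slopes 0, 1, ..., 4). Only the lines that attain the minimum somewhere contribute to roots; other lines are dominated. Here the surviving (envelope) indices are i = 4, i = 3, i = 2, i = 1, i = 0.
Intersections between consecutive envelope lines give the roots: for adjacent envelope indices i < j the intersection is x = (a_i − a_j) / (j − i). Reading off the sorted break points: {-5, -1, 1, 6}.
Verification: at each break x_0, at least two indices attain the minimum of min_i(a_i + i · x_0).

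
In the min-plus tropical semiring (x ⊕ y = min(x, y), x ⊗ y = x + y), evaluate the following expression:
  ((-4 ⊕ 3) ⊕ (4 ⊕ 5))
((-4 ⊕ 3) ⊕ (4 ⊕ 5)) = -4

Expand innermost to outermost. Recall ⊕ takes the minimum of its arguments and ⊗ takes their sum. Working out the expression ((-4 ⊕ 3) ⊕ (4 ⊕ 5)) gives -4.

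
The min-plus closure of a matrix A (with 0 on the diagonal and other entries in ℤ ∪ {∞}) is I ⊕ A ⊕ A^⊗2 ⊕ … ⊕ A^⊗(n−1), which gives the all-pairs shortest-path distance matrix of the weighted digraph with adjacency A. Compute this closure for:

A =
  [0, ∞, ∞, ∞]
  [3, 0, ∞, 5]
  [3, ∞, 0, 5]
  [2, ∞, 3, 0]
Closure =
  [0, ∞, ∞, ∞]
  [3, 0, 8, 5]
  [3, ∞, 0, 5]
  [2, ∞, 3, 0]

This is the Floyd-Warshall all-pairs shortest-path computation. For each intermediate vertex k = 0, 1, …, 3, update dist[i][j] ← min(dist[i][j], dist[i][k] + dist[k][j]). The final matrix gives, for each (i, j), the minimum total weight of any directed path from i to j (possibly empty when i = j).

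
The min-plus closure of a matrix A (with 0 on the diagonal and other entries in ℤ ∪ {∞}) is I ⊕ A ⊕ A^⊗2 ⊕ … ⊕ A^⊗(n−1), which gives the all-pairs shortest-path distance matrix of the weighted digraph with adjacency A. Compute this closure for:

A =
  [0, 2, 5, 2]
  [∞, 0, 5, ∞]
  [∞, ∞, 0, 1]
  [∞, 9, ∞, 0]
Closure =
  [0, 2, 5, 2]
  [∞, 0, 5, 6]
  [∞, 10, 0, 1]
  [∞, 9, 14, 0]

This is the Floyd-Warshall all-pairs shortest-path computation. For each intermediate vertex k = 0, 1, …, 3, update dist[i][j] ← min(dist[i][j], dist[i][k] + dist[k][j]). The final matrix gives, for each (i, j), the minimum total weight of any directed path from i to j (possibly empty when i = j).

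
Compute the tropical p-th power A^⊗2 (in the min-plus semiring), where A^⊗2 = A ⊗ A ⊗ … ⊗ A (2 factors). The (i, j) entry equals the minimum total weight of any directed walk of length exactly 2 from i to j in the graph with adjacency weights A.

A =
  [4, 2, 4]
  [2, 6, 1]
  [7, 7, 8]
A^⊗2 =
  [4, 6, 3]
  [6, 4, 6]
  [9, 9, 8]

Each entry (A^⊗2)_ij equals the minimum over all length-2 walks i = v_0 → v_1 → … → v_2 = j of Σ_t A[v_t][v_{t+1}]. For example, for (i, j) = (0, 2) we minimise over 3 possible intermediate vertex sequences; the minimum is 3, attained along the walk 0 → 1 → 2.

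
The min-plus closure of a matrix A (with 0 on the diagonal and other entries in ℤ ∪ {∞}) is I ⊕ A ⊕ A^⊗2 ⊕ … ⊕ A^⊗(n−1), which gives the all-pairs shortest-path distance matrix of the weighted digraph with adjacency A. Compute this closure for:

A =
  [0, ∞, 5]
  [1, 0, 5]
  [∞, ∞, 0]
Closure =
  [0, ∞, 5]
  [1, 0, 5]
  [∞, ∞, 0]

This is the Floyd-Warshall all-pairs shortest-path computation. For each intermediate vertex k = 0, 1, …, 2, update dist[i][j] ← min(dist[i][j], dist[i][k] + dist[k][j]). The final matrix gives, for each (i, j), the minimum total weight of any directed path from i to j (possibly empty when i = j).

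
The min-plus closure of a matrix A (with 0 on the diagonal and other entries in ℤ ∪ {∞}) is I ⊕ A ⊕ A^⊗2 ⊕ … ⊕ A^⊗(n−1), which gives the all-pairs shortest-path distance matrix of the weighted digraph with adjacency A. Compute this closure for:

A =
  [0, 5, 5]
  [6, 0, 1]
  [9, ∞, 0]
Closure =
  [0, 5, 5]
  [6, 0, 1]
  [9, 14, 0]

This is the Floyd-Warshall all-pairs shortest-path computation. For each intermediate vertex k = 0, 1, …, 2, update dist[i][j] ← min(dist[i][j], dist[i][k] + dist[k][j]). The final matrix gives, for each (i, j), the minimum total weight of any directed path from i to j (possibly empty when i = j).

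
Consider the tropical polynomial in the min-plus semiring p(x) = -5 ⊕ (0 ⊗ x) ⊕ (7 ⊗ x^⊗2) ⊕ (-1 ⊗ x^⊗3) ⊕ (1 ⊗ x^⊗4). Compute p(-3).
p(-3) = -11

A tropical monomial a ⊗ x^⊗i evaluates to a + i · x. Evaluating each term at x = -3:
  Term 0 contributes -5 + 0 · -3 = -5
  Term 1 contributes 0 + 1 · -3 = -3
  Term 2 contributes 7 + 2 · -3 = 1
  Term 3 contributes -1 + 3 · -3 = -10
  Term 4 contributes 1 + 4 · -3 = -11
p(-3) = ⊕ of these = min[-5, -3, 1, -10, -11] = -11.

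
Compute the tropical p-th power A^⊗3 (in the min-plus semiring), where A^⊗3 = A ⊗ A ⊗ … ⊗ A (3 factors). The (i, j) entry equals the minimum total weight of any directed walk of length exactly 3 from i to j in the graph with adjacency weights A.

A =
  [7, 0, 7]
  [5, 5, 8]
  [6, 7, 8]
A^⊗3 =
  [10, 5, 12]
  [10, 10, 13]
  [11, 11, 14]

Each entry (A^⊗3)_ij equals the minimum over all length-3 walks i = v_0 → v_1 → … → v_3 = j of Σ_t A[v_t][v_{t+1}]. For example, for (i, j) = (0, 2) we minimise over 9 possible intermediate vertex sequences; the minimum is 12, attained along the walk 0 → 1 → 0 → 2.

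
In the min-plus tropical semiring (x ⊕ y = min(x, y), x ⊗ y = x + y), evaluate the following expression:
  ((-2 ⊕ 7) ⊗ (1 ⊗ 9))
((-2 ⊕ 7) ⊗ (1 ⊗ 9)) = 8

Expand innermost to outermost. Recall ⊕ takes the minimum of its arguments and ⊗ takes their sum. Working out the expression ((-2 ⊕ 7) ⊗ (1 ⊗ 9)) gives 8.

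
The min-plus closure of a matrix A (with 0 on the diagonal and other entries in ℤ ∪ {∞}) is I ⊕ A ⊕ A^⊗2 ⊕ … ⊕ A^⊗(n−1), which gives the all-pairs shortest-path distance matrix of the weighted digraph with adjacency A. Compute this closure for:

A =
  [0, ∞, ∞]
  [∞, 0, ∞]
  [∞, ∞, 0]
Closure =
  [0, ∞, ∞]
  [∞, 0, ∞]
  [∞, ∞, 0]

This is the Floyd-Warshall all-pairs shortest-path computation. For each intermediate vertex k = 0, 1, …, 2, update dist[i][j] ← min(dist[i][j], dist[i][k] + dist[k][j]). The final matrix gives, for each (i, j), the minimum total weight of any directed path from i to j (possibly empty when i = j).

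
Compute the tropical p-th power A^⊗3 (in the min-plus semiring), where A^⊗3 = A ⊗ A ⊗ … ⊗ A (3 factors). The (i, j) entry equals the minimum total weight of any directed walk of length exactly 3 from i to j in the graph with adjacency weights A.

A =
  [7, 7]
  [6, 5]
A^⊗3 =
  [18, 17]
  [16, 15]

Each entry (A^⊗3)_ij equals the minimum over all length-3 walks i = v_0 → v_1 → … → v_3 = j of Σ_t A[v_t][v_{t+1}]. For example, for (i, j) = (0, 1) we minimise over 4 possible intermediate vertex sequences; the minimum is 17, attained along the walk 0 → 1 → 1 → 1.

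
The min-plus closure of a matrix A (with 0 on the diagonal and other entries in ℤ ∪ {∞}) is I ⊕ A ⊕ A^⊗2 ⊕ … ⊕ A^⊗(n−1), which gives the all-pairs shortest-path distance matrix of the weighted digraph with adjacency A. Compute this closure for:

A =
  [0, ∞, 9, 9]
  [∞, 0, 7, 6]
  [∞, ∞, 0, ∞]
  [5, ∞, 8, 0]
Closure =
  [0, ∞, 9, 9]
  [11, 0, 7, 6]
  [∞, ∞, 0, ∞]
  [5, ∞, 8, 0]

This is the Floyd-Warshall all-pairs shortest-path computation. For each intermediate vertex k = 0, 1, …, 3, update dist[i][j] ← min(dist[i][j], dist[i][k] + dist[k][j]). The final matrix gives, for each (i, j), the minimum total weight of any directed path from i to j (possibly empty when i = j).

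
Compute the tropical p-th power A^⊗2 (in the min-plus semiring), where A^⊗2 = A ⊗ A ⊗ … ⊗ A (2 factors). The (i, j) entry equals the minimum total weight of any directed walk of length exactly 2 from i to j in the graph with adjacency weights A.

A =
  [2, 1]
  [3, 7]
A^⊗2 =
  [4, 3]
  [5, 4]

Each entry (A^⊗2)_ij equals the minimum over all length-2 walks i = v_0 → v_1 → … → v_2 = j of Σ_t A[v_t][v_{t+1}]. For example, for (i, j) = (0, 1) we minimise over 2 possible intermediate vertex sequences; the minimum is 3, attained along the walk 0 → 0 → 1.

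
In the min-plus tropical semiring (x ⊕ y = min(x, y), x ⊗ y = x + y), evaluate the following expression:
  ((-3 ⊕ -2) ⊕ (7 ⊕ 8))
((-3 ⊕ -2) ⊕ (7 ⊕ 8)) = -3

Expand innermost to outermost. Recall ⊕ takes the minimum of its arguments and ⊗ takes their sum. Working out the expression ((-3 ⊕ -2) ⊕ (7 ⊕ 8)) gives -3.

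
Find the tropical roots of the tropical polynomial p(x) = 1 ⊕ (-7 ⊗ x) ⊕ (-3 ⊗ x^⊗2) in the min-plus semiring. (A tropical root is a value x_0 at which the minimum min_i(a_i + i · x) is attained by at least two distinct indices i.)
Roots: {-4, 8}

Each tropical root is a break point of the lower envelope of the lines y = a_i + i · x (there are 3 lines, with slopes 0, 1, ..., 2). Only the lines that attain the minimum somewhere contribute to roots; other lines are dominated. Here the surviving (envelope) indices are i = 2, i = 1, i = 0.
Intersections between consecutive envelope lines give the roots: for adjacent envelope indices i < j the intersection is x = (a_i − a_j) / (j − i). Reading off the sorted break points: {-4, 8}.
Verification: at each break x_0, at least two indices attain the minimum of min_i(a_i + i · x_0).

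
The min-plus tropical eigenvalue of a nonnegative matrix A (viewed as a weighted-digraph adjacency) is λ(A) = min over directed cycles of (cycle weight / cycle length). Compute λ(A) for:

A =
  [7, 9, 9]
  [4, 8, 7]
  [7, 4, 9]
λ(A) = 11/2

Enumerate directed cycles and compute their means (weight / length). Sample:
  cycle 0 → 0: weight = 7, length = 1, mean = 7/1 ≈ 7.000
  cycle 1 → 1: weight = 8, length = 1, mean = 8/1 ≈ 8.000
  cycle 2 → 2: weight = 9, length = 1, mean = 9/1 ≈ 9.000
  cycle 0 → 1 → 0: weight = 13, length = 2, mean = 13/2 ≈ 6.500
  cycle 0 → 2 → 0: weight = 16, length = 2, mean = 16/2 ≈ 8.000
  cycle 1 → 0 → 1: weight = 13, length = 2, mean = 13/2 ≈ 6.500
Minimum mean = 5.500, attained e.g. along the cycle 1 → 2 → 1 with weight 11 and length 2. So λ(A) = 11/2 = 11/2.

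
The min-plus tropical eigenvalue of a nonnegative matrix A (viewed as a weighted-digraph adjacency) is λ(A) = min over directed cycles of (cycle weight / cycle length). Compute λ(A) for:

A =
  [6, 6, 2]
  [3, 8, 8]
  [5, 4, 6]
λ(A) = 3

Enumerate directed cycles and compute their means (weight / length). Sample:
  cycle 0 → 0: weight = 6, length = 1, mean = 6/1 ≈ 6.000
  cycle 1 → 1: weight = 8, length = 1, mean = 8/1 ≈ 8.000
  cycle 2 → 2: weight = 6, length = 1, mean = 6/1 ≈ 6.000
  cycle 0 → 1 → 0: weight = 9, length = 2, mean = 9/2 ≈ 4.500
  cycle 0 → 2 → 0: weight = 7, length = 2, mean = 7/2 ≈ 3.500
  cycle 1 → 0 → 1: weight = 9, length = 2, mean = 9/2 ≈ 4.500
Minimum mean = 3.000, attained e.g. along the cycle 0 → 2 → 1 → 0 with weight 9 and length 3. So λ(A) = 9/3 = 3.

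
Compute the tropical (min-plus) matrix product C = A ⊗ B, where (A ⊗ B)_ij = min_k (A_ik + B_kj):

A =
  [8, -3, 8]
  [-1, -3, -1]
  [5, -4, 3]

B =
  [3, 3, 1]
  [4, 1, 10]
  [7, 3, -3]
A ⊗ B =
  [1, -2, 5]
  [1, -2, -4]
  [0, -3, 0]

Apply the min-plus product entry-by-entry:
  C[0][0] = min over k of (A[0][0] + B[0][0] = 8 + 3 = 11, A[0][1] + B[1][0] = -3 + 4 = 1, A[0][2] + B[2][0] = 8 + 7 = 15) = 1 (attained at k = 1)
  C[0][1] = min over k of (A[0][0] + B[0][1] = 8 + 3 = 11, A[0][1] + B[1][1] = -3 + 1 = -2, A[0][2] + B[2][1] = 8 + 3 = 11) = -2 (attained at k = 1)
  C[0][2] = min over k of (A[0][0] + B[0][2] = 8 + 1 = 9, A[0][1] + B[1][2] = -3 + 10 = 7, A[0][2] + B[2][2] = 8 + -3 = 5) = 5 (attained at k = 2)
  C[1][0] = min over k of (A[1][0] + B[0][0] = -1 + 3 = 2, A[1][1] + B[1][0] = -3 + 4 = 1, A[1][2] + B[2][0] = -1 + 7 = 6) = 1 (attained at k = 1)
  C[1][1] = min over k of (A[1][0] + B[0][1] = -1 + 3 = 2, A[1][1] + B[1][1] = -3 + 1 = -2, A[1][2] + B[2][1] = -1 + 3 = 2) = -2 (attained at k = 1)
  C[1][2] = min over k of (A[1][0] + B[0][2] = -1 + 1 = 0, A[1][1] + B[1][2] = -3 + 10 = 7, A[1][2] + B[2][2] = -1 + -3 = -4) = -4 (attained at k = 2)
  C[2][0] = min over k of (A[2][0] + B[0][0] = 5 + 3 = 8, A[2][1] + B[1][0] = -4 + 4 = 0, A[2][2] + B[2][0] = 3 + 7 = 10) = 0 (attained at k = 1)
  C[2][1] = min over k of (A[2][0] + B[0][1] = 5 + 3 = 8, A[2][1] + B[1][1] = -4 + 1 = -3, A[2][2] + B[2][1] = 3 + 3 = 6) = -3 (attained at k = 1)
  C[2][2] = min over k of (A[2][0] + B[0][2] = 5 + 1 = 6, A[2][1] + B[1][2] = -4 + 10 = 6, A[2][2] + B[2][2] = 3 + -3 = 0) = 0 (attained at k = 2)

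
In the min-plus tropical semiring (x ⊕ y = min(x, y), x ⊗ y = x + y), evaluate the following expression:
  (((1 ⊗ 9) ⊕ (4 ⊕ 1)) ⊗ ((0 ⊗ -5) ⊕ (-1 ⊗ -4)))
(((1 ⊗ 9) ⊕ (4 ⊕ 1)) ⊗ ((0 ⊗ -5) ⊕ (-1 ⊗ -4))) = -4

Expand innermost to outermost. Recall ⊕ takes the minimum of its arguments and ⊗ takes their sum. Working out the expression (((1 ⊗ 9) ⊕ (4 ⊕ 1)) ⊗ ((0 ⊗ -5) ⊕ (-1 ⊗ -4))) gives -4.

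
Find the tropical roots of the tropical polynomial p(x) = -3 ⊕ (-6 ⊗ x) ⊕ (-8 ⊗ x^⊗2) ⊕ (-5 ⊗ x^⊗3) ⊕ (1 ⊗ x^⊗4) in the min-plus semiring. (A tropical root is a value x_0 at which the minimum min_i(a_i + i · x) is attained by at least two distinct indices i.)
Roots: {-6, -3, 2, 3}

Each tropical root is a break point of the lower envelope of the lines y = a_i + i · x (there are 5 lines, with slopes 0, 1, ..., 4). Only the lines that attain the minimum somewhere contribute to roots; other lines are dominated. Here the surviving (envelope) indices are i = 4, i = 3, i = 2, i = 1, i = 0.
Intersections between consecutive envelope lines give the roots: for adjacent envelope indices i < j the intersection is x = (a_i − a_j) / (j − i). Reading off the sorted break points: {-6, -3, 2, 3}.
Verification: at each break x_0, at least two indices attain the minimum of min_i(a_i + i · x_0).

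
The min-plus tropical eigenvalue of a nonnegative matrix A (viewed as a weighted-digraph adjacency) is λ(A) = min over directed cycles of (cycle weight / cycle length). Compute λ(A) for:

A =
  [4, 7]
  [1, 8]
λ(A) = 4

Enumerate directed cycles and compute their means (weight / length). Sample:
  cycle 0 → 0: weight = 4, length = 1, mean = 4/1 ≈ 4.000
  cycle 1 → 1: weight = 8, length = 1, mean = 8/1 ≈ 8.000
  cycle 0 → 1 → 0: weight = 8, length = 2, mean = 8/2 ≈ 4.000
  cycle 1 → 0 → 1: weight = 8, length = 2, mean = 8/2 ≈ 4.000
Minimum mean = 4.000, attained e.g. along the cycle 0 → 0 with weight 4 and length 1. So λ(A) = 4/1 = 4.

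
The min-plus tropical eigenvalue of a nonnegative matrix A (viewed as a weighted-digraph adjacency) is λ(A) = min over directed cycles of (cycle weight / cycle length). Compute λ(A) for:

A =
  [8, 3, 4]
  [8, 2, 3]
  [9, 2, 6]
λ(A) = 2

Enumerate directed cycles and compute their means (weight / length). Sample:
  cycle 0 → 0: weight = 8, length = 1, mean = 8/1 ≈ 8.000
  cycle 1 → 1: weight = 2, length = 1, mean = 2/1 ≈ 2.000
  cycle 2 → 2: weight = 6, length = 1, mean = 6/1 ≈ 6.000
  cycle 0 → 1 → 0: weight = 11, length = 2, mean = 11/2 ≈ 5.500
  cycle 0 → 2 → 0: weight = 13, length = 2, mean = 13/2 ≈ 6.500
  cycle 1 → 0 → 1: weight = 11, length = 2, mean = 11/2 ≈ 5.500
Minimum mean = 2.000, attained e.g. along the cycle 1 → 1 with weight 2 and length 1. So λ(A) = 2/1 = 2.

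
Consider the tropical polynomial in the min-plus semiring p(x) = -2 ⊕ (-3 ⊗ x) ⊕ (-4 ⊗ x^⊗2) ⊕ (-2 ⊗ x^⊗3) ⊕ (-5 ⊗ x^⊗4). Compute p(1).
p(1) = -2

A tropical monomial a ⊗ x^⊗i evaluates to a + i · x. Evaluating each term at x = 1:
  Term 0 contributes -2 + 0 · 1 = -2
  Term 1 contributes -3 + 1 · 1 = -2
  Term 2 contributes -4 + 2 · 1 = -2
  Term 3 contributes -2 + 3 · 1 = 1
  Term 4 contributes -5 + 4 · 1 = -1
p(1) = ⊕ of these = min[-2, -2, -2, 1, -1] = -2.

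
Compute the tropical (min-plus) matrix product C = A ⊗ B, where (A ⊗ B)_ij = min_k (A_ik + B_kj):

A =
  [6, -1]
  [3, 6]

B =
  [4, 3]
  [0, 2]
A ⊗ B =
  [-1, 1]
  [6, 6]

Apply the min-plus product entry-by-entry:
  C[0][0] = min over k of (A[0][0] + B[0][0] = 6 + 4 = 10, A[0][1] + B[1][0] = -1 + 0 = -1) = -1 (attained at k = 1)
  C[0][1] = min over k of (A[0][0] + B[0][1] = 6 + 3 = 9, A[0][1] + B[1][1] = -1 + 2 = 1) = 1 (attained at k = 1)
  C[1][0] = min over k of (A[1][0] + B[0][0] = 3 + 4 = 7, A[1][1] + B[1][0] = 6 + 0 = 6) = 6 (attained at k = 1)
  C[1][1] = min over k of (A[1][0] + B[0][1] = 3 + 3 = 6, A[1][1] + B[1][1] = 6 + 2 = 8) = 6 (attained at k = 0)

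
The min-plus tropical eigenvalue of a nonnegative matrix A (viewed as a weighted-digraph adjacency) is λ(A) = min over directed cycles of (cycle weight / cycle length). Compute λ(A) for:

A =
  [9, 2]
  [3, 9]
λ(A) = 5/2

Enumerate directed cycles and compute their means (weight / length). Sample:
  cycle 0 → 0: weight = 9, length = 1, mean = 9/1 ≈ 9.000
  cycle 1 → 1: weight = 9, length = 1, mean = 9/1 ≈ 9.000
  cycle 0 → 1 → 0: weight = 5, length = 2, mean = 5/2 ≈ 2.500
  cycle 1 → 0 → 1: weight = 5, length = 2, mean = 5/2 ≈ 2.500
Minimum mean = 2.500, attained e.g. along the cycle 0 → 1 → 0 with weight 5 and length 2. So λ(A) = 5/2 = 5/2.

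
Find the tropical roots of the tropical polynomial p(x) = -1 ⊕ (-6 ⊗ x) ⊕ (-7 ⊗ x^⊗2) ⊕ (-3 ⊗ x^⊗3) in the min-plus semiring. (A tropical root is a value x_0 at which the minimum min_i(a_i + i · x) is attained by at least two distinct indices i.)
Roots: {-4, 1, 5}

Each tropical root is a break point of the lower envelope of the lines y = a_i + i · x (there are 4 lines, with slopes 0, 1, ..., 3). Only the lines that attain the minimum somewhere contribute to roots; other lines are dominated. Here the surviving (envelope) indices are i = 3, i = 2, i = 1, i = 0.
Intersections between consecutive envelope lines give the roots: for adjacent envelope indices i < j the intersection is x = (a_i − a_j) / (j − i). Reading off the sorted break points: {-4, 1, 5}.
Verification: at each break x_0, at least two indices attain the minimum of min_i(a_i + i · x_0).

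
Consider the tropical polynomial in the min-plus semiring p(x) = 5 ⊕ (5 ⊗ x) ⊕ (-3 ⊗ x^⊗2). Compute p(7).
p(7) = 5

A tropical monomial a ⊗ x^⊗i evaluates to a + i · x. Evaluating each term at x = 7:
  Term 0 contributes 5 + 0 · 7 = 5
  Term 1 contributes 5 + 1 · 7 = 12
  Term 2 contributes -3 + 2 · 7 = 11
p(7) = ⊕ of these = min[5, 12, 11] = 5.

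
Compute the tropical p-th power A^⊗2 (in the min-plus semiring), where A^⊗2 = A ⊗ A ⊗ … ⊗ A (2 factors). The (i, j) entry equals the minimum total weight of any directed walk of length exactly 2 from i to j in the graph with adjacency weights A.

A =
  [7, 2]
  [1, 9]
A^⊗2 =
  [3, 9]
  [8, 3]

Each entry (A^⊗2)_ij equals the minimum over all length-2 walks i = v_0 → v_1 → … → v_2 = j of Σ_t A[v_t][v_{t+1}]. For example, for (i, j) = (0, 1) we minimise over 2 possible intermediate vertex sequences; the minimum is 9, attained along the walk 0 → 0 → 1.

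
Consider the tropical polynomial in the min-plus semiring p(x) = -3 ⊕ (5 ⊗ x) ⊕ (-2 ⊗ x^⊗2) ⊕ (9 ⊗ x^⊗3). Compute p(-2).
p(-2) = -6

A tropical monomial a ⊗ x^⊗i evaluates to a + i · x. Evaluating each term at x = -2:
  Term 0 contributes -3 + 0 · -2 = -3
  Term 1 contributes 5 + 1 · -2 = 3
  Term 2 contributes -2 + 2 · -2 = -6
  Term 3 contributes 9 + 3 · -2 = 3
p(-2) = ⊕ of these = min[-3, 3, -6, 3] = -6.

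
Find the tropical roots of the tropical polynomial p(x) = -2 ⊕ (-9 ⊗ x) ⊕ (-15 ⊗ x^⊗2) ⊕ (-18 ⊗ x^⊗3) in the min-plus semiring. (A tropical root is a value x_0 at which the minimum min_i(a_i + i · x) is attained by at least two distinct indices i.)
Roots: {3, 6, 7}

Each tropical root is a break point of the lower envelope of the lines y = a_i + i · x (there are 4 lines, with slopes 0, 1, ..., 3). Only the lines that attain the minimum somewhere contribute to roots; other lines are dominated. Here the surviving (envelope) indices are i = 3, i = 2, i = 1, i = 0.
Intersections between consecutive envelope lines give the roots: for adjacent envelope indices i < j the intersection is x = (a_i − a_j) / (j − i). Reading off the sorted break points: {3, 6, 7}.
Verification: at each break x_0, at least two indices attain the minimum of min_i(a_i + i · x_0).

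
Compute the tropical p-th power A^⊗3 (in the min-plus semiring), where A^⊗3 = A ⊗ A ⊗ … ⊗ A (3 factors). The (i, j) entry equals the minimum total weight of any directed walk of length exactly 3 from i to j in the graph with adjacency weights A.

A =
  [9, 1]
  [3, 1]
A^⊗3 =
  [5, 3]
  [5, 3]

Each entry (A^⊗3)_ij equals the minimum over all length-3 walks i = v_0 → v_1 → … → v_3 = j of Σ_t A[v_t][v_{t+1}]. For example, for (i, j) = (0, 1) we minimise over 4 possible intermediate vertex sequences; the minimum is 3, attained along the walk 0 → 1 → 1 → 1.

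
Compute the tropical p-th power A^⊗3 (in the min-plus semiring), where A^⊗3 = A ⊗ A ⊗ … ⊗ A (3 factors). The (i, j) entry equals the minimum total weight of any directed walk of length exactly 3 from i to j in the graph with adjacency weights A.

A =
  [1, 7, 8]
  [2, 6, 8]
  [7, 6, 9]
A^⊗3 =
  [3, 9, 10]
  [4, 10, 11]
  [9, 15, 16]

Each entry (A^⊗3)_ij equals the minimum over all length-3 walks i = v_0 → v_1 → … → v_3 = j of Σ_t A[v_t][v_{t+1}]. For example, for (i, j) = (0, 2) we minimise over 9 possible intermediate vertex sequences; the minimum is 10, attained along the walk 0 → 0 → 0 → 2.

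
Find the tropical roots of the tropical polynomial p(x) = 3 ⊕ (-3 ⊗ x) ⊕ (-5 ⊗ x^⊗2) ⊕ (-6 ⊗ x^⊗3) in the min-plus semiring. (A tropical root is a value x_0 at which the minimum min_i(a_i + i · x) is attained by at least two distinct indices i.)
Roots: {1, 2, 6}

Each tropical root is a break point of the lower envelope of the lines y = a_i + i · x (there are 4 lines, with slopes 0, 1, ..., 3). Only the lines that attain the minimum somewhere contribute to roots; other lines are dominated. Here the surviving (envelope) indices are i = 3, i = 2, i = 1, i = 0.
Intersections between consecutive envelope lines give the roots: for adjacent envelope indices i < j the intersection is x = (a_i − a_j) / (j − i). Reading off the sorted break points: {1, 2, 6}.
Verification: at each break x_0, at least two indices attain the minimum of min_i(a_i + i · x_0).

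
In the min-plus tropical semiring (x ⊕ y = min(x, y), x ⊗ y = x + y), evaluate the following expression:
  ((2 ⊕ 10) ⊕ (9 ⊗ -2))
((2 ⊕ 10) ⊕ (9 ⊗ -2)) = 2

Expand innermost to outermost. Recall ⊕ takes the minimum of its arguments and ⊗ takes their sum. Working out the expression ((2 ⊕ 10) ⊕ (9 ⊗ -2)) gives 2.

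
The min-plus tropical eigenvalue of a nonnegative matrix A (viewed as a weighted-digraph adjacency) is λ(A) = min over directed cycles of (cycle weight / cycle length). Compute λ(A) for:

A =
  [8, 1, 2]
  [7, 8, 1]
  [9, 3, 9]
λ(A) = 2

Enumerate directed cycles and compute their means (weight / length). Sample:
  cycle 0 → 0: weight = 8, length = 1, mean = 8/1 ≈ 8.000
  cycle 1 → 1: weight = 8, length = 1, mean = 8/1 ≈ 8.000
  cycle 2 → 2: weight = 9, length = 1, mean = 9/1 ≈ 9.000
  cycle 0 → 1 → 0: weight = 8, length = 2, mean = 8/2 ≈ 4.000
  cycle 0 → 2 → 0: weight = 11, length = 2, mean = 11/2 ≈ 5.500
  cycle 1 → 0 → 1: weight = 8, length = 2, mean = 8/2 ≈ 4.000
Minimum mean = 2.000, attained e.g. along the cycle 1 → 2 → 1 with weight 4 and length 2. So λ(A) = 4/2 = 2.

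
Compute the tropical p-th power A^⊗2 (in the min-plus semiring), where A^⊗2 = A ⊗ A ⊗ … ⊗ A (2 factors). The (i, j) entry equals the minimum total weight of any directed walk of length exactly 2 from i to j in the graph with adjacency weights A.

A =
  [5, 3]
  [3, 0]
A^⊗2 =
  [6, 3]
  [3, 0]

Each entry (A^⊗2)_ij equals the minimum over all length-2 walks i = v_0 → v_1 → … → v_2 = j of Σ_t A[v_t][v_{t+1}]. For example, for (i, j) = (0, 1) we minimise over 2 possible intermediate vertex sequences; the minimum is 3, attained along the walk 0 → 1 → 1.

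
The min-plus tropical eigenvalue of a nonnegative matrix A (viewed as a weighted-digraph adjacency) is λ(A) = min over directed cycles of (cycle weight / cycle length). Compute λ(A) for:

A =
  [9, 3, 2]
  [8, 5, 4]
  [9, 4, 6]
λ(A) = 4

Enumerate directed cycles and compute their means (weight / length). Sample:
  cycle 0 → 0: weight = 9, length = 1, mean = 9/1 ≈ 9.000
  cycle 1 → 1: weight = 5, length = 1, mean = 5/1 ≈ 5.000
  cycle 2 → 2: weight = 6, length = 1, mean = 6/1 ≈ 6.000
  cycle 0 → 1 → 0: weight = 11, length = 2, mean = 11/2 ≈ 5.500
  cycle 0 → 2 → 0: weight = 11, length = 2, mean = 11/2 ≈ 5.500
  cycle 1 → 0 → 1: weight = 11, length = 2, mean = 11/2 ≈ 5.500
Minimum mean = 4.000, attained e.g. along the cycle 1 → 2 → 1 with weight 8 and length 2. So λ(A) = 8/2 = 4.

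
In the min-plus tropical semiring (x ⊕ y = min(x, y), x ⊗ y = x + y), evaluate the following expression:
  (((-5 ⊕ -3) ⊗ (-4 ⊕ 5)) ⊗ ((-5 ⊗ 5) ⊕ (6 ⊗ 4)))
(((-5 ⊕ -3) ⊗ (-4 ⊕ 5)) ⊗ ((-5 ⊗ 5) ⊕ (6 ⊗ 4))) = -9

Expand innermost to outermost. Recall ⊕ takes the minimum of its arguments and ⊗ takes their sum. Working out the expression (((-5 ⊕ -3) ⊗ (-4 ⊕ 5)) ⊗ ((-5 ⊗ 5) ⊕ (6 ⊗ 4))) gives -9.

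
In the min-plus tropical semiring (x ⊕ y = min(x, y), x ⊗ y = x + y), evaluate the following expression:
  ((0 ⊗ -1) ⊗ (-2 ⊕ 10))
((0 ⊗ -1) ⊗ (-2 ⊕ 10)) = -3

Expand innermost to outermost. Recall ⊕ takes the minimum of its arguments and ⊗ takes their sum. Working out the expression ((0 ⊗ -1) ⊗ (-2 ⊕ 10)) gives -3.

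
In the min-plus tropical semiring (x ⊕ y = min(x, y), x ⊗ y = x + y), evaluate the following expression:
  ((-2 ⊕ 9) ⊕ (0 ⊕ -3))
((-2 ⊕ 9) ⊕ (0 ⊕ -3)) = -3

Expand innermost to outermost. Recall ⊕ takes the minimum of its arguments and ⊗ takes their sum. Working out the expression ((-2 ⊕ 9) ⊕ (0 ⊕ -3)) gives -3.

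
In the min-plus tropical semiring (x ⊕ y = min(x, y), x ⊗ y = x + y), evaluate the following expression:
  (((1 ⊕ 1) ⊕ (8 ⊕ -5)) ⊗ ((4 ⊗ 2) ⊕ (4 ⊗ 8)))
(((1 ⊕ 1) ⊕ (8 ⊕ -5)) ⊗ ((4 ⊗ 2) ⊕ (4 ⊗ 8))) = 1

Expand innermost to outermost. Recall ⊕ takes the minimum of its arguments and ⊗ takes their sum. Working out the expression (((1 ⊕ 1) ⊕ (8 ⊕ -5)) ⊗ ((4 ⊗ 2) ⊕ (4 ⊗ 8))) gives 1.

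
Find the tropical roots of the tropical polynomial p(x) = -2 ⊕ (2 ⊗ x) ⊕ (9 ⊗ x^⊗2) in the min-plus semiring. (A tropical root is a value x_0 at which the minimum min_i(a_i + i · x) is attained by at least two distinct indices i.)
Roots: {-7, -4}

Each tropical root is a break point of the lower envelope of the lines y = a_i + i · x (there are 3 lines, with slopes 0, 1, ..., 2). Only the lines that attain the minimum somewhere contribute to roots; other lines are dominated. Here the surviving (envelope) indices are i = 2, i = 1, i = 0.
Intersections between consecutive envelope lines give the roots: for adjacent envelope indices i < j the intersection is x = (a_i − a_j) / (j − i). Reading off the sorted break points: {-7, -4}.
Verification: at each break x_0, at least two indices attain the minimum of min_i(a_i + i · x_0).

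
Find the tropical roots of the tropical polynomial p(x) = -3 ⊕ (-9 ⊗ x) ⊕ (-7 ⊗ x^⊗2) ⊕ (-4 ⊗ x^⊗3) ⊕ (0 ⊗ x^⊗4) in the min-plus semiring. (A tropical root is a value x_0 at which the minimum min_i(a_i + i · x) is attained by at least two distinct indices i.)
Roots: {-4, -3, -2, 6}

Each tropical root is a break point of the lower envelope of the lines y = a_i + i · x (there are 5 lines, with slopes 0, 1, ..., 4). Only the lines that attain the minimum somewhere contribute to roots; other lines are dominated. Here the surviving (envelope) indices are i = 4, i = 3, i = 2, i = 1, i = 0.
Intersections between consecutive envelope lines give the roots: for adjacent envelope indices i < j the intersection is x = (a_i − a_j) / (j − i). Reading off the sorted break points: {-4, -3, -2, 6}.
Verification: at each break x_0, at least two indices attain the minimum of min_i(a_i + i · x_0).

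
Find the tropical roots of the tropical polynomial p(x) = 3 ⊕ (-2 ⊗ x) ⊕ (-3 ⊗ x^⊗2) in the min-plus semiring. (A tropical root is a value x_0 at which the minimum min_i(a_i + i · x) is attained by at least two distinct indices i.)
Roots: {1, 5}

Each tropical root is a break point of the lower envelope of the lines y = a_i + i · x (there are 3 lines, with slopes 0, 1, ..., 2). Only the lines that attain the minimum somewhere contribute to roots; other lines are dominated. Here the surviving (envelope) indices are i = 2, i = 1, i = 0.
Intersections between consecutive envelope lines give the roots: for adjacent envelope indices i < j the intersection is x = (a_i − a_j) / (j − i). Reading off the sorted break points: {1, 5}.
Verification: at each break x_0, at least two indices attain the minimum of min_i(a_i + i · x_0).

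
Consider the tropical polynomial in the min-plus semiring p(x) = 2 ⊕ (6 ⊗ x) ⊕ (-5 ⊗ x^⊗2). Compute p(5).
p(5) = 2

A tropical monomial a ⊗ x^⊗i evaluates to a + i · x. Evaluating each term at x = 5:
  Term 0 contributes 2 + 0 · 5 = 2
  Term 1 contributes 6 + 1 · 5 = 11
  Term 2 contributes -5 + 2 · 5 = 5
p(5) = ⊕ of these = min[2, 11, 5] = 2.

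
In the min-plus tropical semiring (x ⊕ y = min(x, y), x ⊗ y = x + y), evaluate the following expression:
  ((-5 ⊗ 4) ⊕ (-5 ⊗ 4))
((-5 ⊗ 4) ⊕ (-5 ⊗ 4)) = -1

Expand innermost to outermost. Recall ⊕ takes the minimum of its arguments and ⊗ takes their sum. Working out the expression ((-5 ⊗ 4) ⊕ (-5 ⊗ 4)) gives -1.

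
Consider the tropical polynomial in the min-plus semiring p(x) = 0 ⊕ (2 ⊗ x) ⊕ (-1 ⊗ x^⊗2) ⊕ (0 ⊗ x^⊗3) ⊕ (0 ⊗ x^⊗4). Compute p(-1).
p(-1) = -4

A tropical monomial a ⊗ x^⊗i evaluates to a + i · x. Evaluating each term at x = -1:
  Term 0 contributes 0 + 0 · -1 = 0
  Term 1 contributes 2 + 1 · -1 = 1
  Term 2 contributes -1 + 2 · -1 = -3
  Term 3 contributes 0 + 3 · -1 = -3
  Term 4 contributes 0 + 4 · -1 = -4
p(-1) = ⊕ of these = min[0, 1, -3, -3, -4] = -4.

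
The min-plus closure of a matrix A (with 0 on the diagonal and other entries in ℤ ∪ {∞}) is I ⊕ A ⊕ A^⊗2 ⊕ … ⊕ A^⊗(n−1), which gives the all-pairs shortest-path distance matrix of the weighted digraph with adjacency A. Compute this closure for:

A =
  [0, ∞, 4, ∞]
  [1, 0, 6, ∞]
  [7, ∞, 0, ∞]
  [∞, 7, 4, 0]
Closure =
  [0, ∞, 4, ∞]
  [1, 0, 5, ∞]
  [7, ∞, 0, ∞]
  [8, 7, 4, 0]

This is the Floyd-Warshall all-pairs shortest-path computation. For each intermediate vertex k = 0, 1, …, 3, update dist[i][j] ← min(dist[i][j], dist[i][k] + dist[k][j]). The final matrix gives, for each (i, j), the minimum total weight of any directed path from i to j (possibly empty when i = j).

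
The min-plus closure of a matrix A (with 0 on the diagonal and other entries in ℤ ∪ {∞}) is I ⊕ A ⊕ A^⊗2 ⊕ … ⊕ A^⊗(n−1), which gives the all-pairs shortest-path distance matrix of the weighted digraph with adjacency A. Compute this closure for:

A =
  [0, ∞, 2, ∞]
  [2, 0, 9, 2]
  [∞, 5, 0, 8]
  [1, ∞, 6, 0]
Closure =
  [0, 7, 2, 9]
  [2, 0, 4, 2]
  [7, 5, 0, 7]
  [1, 8, 3, 0]

This is the Floyd-Warshall all-pairs shortest-path computation. For each intermediate vertex k = 0, 1, …, 3, update dist[i][j] ← min(dist[i][j], dist[i][k] + dist[k][j]). The final matrix gives, for each (i, j), the minimum total weight of any directed path from i to j (possibly empty when i = j).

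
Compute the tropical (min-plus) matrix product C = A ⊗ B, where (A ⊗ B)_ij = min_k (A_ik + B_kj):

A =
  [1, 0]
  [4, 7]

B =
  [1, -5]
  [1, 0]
A ⊗ B =
  [1, -4]
  [5, -1]

Apply the min-plus product entry-by-entry:
  C[0][0] = min over k of (A[0][0] + B[0][0] = 1 + 1 = 2, A[0][1] + B[1][0] = 0 + 1 = 1) = 1 (attained at k = 1)
  C[0][1] = min over k of (A[0][0] + B[0][1] = 1 + -5 = -4, A[0][1] + B[1][1] = 0 + 0 = 0) = -4 (attained at k = 0)
  C[1][0] = min over k of (A[1][0] + B[0][0] = 4 + 1 = 5, A[1][1] + B[1][0] = 7 + 1 = 8) = 5 (attained at k = 0)
  C[1][1] = min over k of (A[1][0] + B[0][1] = 4 + -5 = -1, A[1][1] + B[1][1] = 7 + 0 = 7) = -1 (attained at k = 0)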